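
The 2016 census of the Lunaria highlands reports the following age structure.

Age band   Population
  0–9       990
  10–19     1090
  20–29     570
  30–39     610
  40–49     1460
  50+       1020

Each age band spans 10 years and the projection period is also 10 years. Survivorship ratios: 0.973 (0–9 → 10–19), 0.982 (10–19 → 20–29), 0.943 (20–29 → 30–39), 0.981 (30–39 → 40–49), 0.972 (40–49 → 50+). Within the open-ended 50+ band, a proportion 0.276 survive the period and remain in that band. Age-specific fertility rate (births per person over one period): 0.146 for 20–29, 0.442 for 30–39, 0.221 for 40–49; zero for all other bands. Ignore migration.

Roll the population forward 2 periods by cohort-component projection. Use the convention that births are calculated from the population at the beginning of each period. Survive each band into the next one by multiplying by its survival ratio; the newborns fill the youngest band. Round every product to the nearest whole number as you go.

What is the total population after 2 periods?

4717

Call the bands 1 to 6, youngest first.
— Period 1 —
Births: 570 × 0.146 = 83 ; 610 × 0.442 = 270 ; 1460 × 0.221 = 323 → total 676
Band 2: 990 × 0.973 = 963
Band 3: 1090 × 0.982 = 1070
Band 4: 570 × 0.943 = 538
Band 5: 610 × 0.981 = 598
Band 6: 1460 × 0.972 + 1020 × 0.276 = 1419 + 282 = 1701
Population now: 0–9=676, 10–19=963, 20–29=1070, 30–39=538, 40–49=598, 50+=1701
— Period 2 —
Births: 1070 × 0.146 = 156 ; 538 × 0.442 = 238 ; 598 × 0.221 = 132 → total 526
Band 2: 676 × 0.973 = 658
Band 3: 963 × 0.982 = 946
Band 4: 1070 × 0.943 = 1009
Band 5: 538 × 0.981 = 528
Band 6: 598 × 0.972 + 1701 × 0.276 = 581 + 469 = 1050
Population now: 0–9=526, 10–19=658, 20–29=946, 30–39=1009, 40–49=528, 50+=1050
Total after period 2: 526 + 658 + 946 + 1009 + 528 + 1050 = 4717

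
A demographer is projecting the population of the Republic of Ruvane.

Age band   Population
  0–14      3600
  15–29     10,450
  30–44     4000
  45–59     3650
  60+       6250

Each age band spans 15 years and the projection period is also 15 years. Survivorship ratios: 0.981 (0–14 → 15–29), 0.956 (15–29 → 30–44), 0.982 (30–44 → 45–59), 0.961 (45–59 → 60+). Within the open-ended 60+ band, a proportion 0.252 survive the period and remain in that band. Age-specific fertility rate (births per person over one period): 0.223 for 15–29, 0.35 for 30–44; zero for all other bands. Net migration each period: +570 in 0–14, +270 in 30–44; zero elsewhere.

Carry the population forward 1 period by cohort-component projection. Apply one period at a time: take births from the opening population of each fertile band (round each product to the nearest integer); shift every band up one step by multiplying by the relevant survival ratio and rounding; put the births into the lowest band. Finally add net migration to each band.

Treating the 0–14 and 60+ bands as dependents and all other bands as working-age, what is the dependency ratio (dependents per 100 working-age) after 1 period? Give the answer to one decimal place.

Numbering the groups 1..5 from youngest to oldest:
Period 1:
Births: 10450 × 0.223 = 2330, 4000 × 0.35 = 1400 ⇒ total 3730
Group 2: 3600 × 0.981 = 3532
Group 3: 10450 × 0.956 = 9990
Group 4: 4000 × 0.982 = 3928
Group 5: 3650 × 0.961 + 6250 × 0.252 = 3508 + 1575 = 5083
Net migration: Group 1 + 570 → 4300; Group 3 + 270 → 10260
End of period: [4300, 3532, 10260, 3928, 5083]
Dependents (band 0–14 + band 60+) = 4300 + 5083 = 9383; working-age = 17720; ratio = 9383/17720 × 100 = 53.0

53.0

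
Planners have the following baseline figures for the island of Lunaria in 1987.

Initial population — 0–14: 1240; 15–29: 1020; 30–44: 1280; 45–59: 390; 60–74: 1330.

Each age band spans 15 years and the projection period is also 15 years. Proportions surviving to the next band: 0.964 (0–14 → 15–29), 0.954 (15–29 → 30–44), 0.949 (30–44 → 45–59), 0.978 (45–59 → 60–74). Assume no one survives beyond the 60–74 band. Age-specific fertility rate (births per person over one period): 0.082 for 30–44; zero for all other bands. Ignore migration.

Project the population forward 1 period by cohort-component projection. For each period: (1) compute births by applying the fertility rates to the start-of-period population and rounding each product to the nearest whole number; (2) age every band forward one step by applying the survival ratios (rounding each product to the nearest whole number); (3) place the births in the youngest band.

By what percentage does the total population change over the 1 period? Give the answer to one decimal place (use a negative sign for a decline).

-26.4

Numbering the groups 1..5 from youngest to oldest:
Period 1.
Births: 1280 × 0.082 = 105
Group 2: 1240 × 0.964 = 1195
Group 3: 1020 × 0.954 = 973
Group 4: 1280 × 0.949 = 1215
Group 5: 390 × 0.978 = 381
Population now: 0–14=105, 15–29=1195, 30–44=973, 45–59=1215, 60–74=381
Total: 5260 → 3869; change = -1391; percentage change = -26.4%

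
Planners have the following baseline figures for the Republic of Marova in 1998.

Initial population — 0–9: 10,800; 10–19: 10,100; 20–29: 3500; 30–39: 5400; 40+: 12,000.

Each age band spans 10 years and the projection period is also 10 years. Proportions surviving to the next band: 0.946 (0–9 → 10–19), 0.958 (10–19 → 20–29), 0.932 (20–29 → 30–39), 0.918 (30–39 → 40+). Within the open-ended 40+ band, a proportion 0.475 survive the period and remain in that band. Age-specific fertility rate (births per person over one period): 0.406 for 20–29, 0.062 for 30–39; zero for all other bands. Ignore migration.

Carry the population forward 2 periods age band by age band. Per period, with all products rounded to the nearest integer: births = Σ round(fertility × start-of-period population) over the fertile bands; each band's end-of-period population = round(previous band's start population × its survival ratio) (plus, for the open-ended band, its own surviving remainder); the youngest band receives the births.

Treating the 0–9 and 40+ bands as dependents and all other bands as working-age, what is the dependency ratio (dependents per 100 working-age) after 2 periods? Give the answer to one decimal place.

Numbering the groups 1..5 from youngest to oldest:
Period 1:
Births: 3500 × 0.406 = 1421  |  5400 × 0.062 = 335 — total 1756
Group 2: 10800 × 0.946 = 10217
Group 3: 10100 × 0.958 = 9676
Group 4: 3500 × 0.932 = 3262
Group 5: 5400 × 0.918 + 12000 × 0.475 = 4957 + 5700 = 10657
Population now: 0–9=1756, 10–19=10217, 20–29=9676, 30–39=3262, 40+=10657
Period 2:
Births: 9676 × 0.406 = 3928  |  3262 × 0.062 = 202 — total 4130
Group 2: 1756 × 0.946 = 1661
Group 3: 10217 × 0.958 = 9788
Group 4: 9676 × 0.932 = 9018
Group 5: 3262 × 0.918 + 10657 × 0.475 = 2995 + 5062 = 8057
Population now: 0–9=4130, 10–19=1661, 20–29=9788, 30–39=9018, 40+=8057
Dependents (band 0–9 + band 40+) = 4130 + 8057 = 12187; working-age = 20467; ratio = 12187/20467 × 100 = 59.5

59.5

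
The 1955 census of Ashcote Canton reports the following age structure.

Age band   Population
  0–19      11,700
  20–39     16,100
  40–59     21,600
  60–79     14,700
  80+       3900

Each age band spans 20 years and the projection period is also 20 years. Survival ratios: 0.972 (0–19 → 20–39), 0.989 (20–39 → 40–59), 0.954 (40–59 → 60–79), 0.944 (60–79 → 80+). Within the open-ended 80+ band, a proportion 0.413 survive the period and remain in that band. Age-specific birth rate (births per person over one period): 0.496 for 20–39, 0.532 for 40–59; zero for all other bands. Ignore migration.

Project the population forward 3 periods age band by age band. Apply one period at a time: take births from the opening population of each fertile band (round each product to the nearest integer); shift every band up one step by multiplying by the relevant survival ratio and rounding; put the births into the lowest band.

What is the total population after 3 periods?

83560

Numbering the groups 1..5 from youngest to oldest:
After projecting period 1:
Births: 16100 × 0.496 = 7986, 21600 × 0.532 = 11491 — total 19477
Group 2: 11700 × 0.972 = 11372
Group 3: 16100 × 0.989 = 15923
Group 4: 21600 × 0.954 = 20606
Group 5: 14700 × 0.944 + 3900 × 0.413 = 13877 + 1611 = 15488
End of period: [19477, 11372, 15923, 20606, 15488]
After projecting period 2:
Births: 11372 × 0.496 = 5641, 15923 × 0.532 = 8471 — total 14112
Group 2: 19477 × 0.972 = 18932
Group 3: 11372 × 0.989 = 11247
Group 4: 15923 × 0.954 = 15191
Group 5: 20606 × 0.944 + 15488 × 0.413 = 19452 + 6397 = 25849
End of period: [14112, 18932, 11247, 15191, 25849]
After projecting period 3:
Births: 18932 × 0.496 = 9390, 11247 × 0.532 = 5983 — total 15373
Group 2: 14112 × 0.972 = 13717
Group 3: 18932 × 0.989 = 18724
Group 4: 11247 × 0.954 = 10730
Group 5: 15191 × 0.944 + 25849 × 0.413 = 14340 + 10676 = 25016
End of period: [15373, 13717, 18724, 10730, 25016]
Total after period 3: 15373 + 13717 + 18724 + 10730 + 25016 = 83560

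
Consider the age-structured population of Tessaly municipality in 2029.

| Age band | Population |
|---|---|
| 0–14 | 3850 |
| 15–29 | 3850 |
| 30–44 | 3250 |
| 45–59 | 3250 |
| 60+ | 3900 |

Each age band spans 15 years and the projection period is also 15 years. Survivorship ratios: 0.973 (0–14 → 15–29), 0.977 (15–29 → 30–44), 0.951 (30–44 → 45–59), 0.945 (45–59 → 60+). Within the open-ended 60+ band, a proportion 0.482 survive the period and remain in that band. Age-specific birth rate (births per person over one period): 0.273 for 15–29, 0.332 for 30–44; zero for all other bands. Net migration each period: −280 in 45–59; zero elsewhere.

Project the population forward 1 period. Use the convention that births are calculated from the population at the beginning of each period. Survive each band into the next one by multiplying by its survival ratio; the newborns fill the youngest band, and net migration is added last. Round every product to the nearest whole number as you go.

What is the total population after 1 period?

Numbering the bands 1..5 from youngest to oldest:
After projecting period 1:
Births: 3850 × 0.273 = 1051, 3250 × 0.332 = 1079 → total 2130
Band 2: 3850 × 0.973 = 3746
Band 3: 3850 × 0.977 = 3761
Band 4: 3250 × 0.951 = 3091
Band 5: 3250 × 0.945 + 3900 × 0.482 = 3071 + 1880 = 4951
Net migration: Band 4 − 280 → 2811
→ [2130, 3746, 3761, 2811, 4951]
Total after period 1: 2130 + 3746 + 3761 + 2811 + 4951 = 17399

17399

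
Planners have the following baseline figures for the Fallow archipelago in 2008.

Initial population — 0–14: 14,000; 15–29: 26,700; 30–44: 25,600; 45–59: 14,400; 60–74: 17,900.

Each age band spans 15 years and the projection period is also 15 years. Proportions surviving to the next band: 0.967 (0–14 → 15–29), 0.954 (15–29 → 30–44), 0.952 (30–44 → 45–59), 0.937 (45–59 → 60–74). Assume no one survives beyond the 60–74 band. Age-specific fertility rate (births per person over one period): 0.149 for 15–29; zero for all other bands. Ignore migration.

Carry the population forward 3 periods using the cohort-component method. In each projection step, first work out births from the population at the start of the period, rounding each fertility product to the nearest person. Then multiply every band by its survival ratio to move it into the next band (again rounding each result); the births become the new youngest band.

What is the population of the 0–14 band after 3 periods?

573

Numbering the groups 1..5 from youngest to oldest:
Period 1.
Births: 26700 * 0.149 = 3978
Group 2: 14000 * 0.967 = 13538
Group 3: 26700 * 0.954 = 25472
Group 4: 25600 * 0.952 = 24371
Group 5: 14400 * 0.937 = 13493
Population now: 0–14=3978, 15–29=13538, 30–44=25472, 45–59=24371, 60–74=13493
Period 2.
Births: 13538 * 0.149 = 2017
Group 2: 3978 * 0.967 = 3847
Group 3: 13538 * 0.954 = 12915
Group 4: 25472 * 0.952 = 24249
Group 5: 24371 * 0.937 = 22836
Population now: 0–14=2017, 15–29=3847, 30–44=12915, 45–59=24249, 60–74=22836
Period 3.
Births: 3847 * 0.149 = 573
Group 2: 2017 * 0.967 = 1950
Group 3: 3847 * 0.954 = 3670
Group 4: 12915 * 0.952 = 12295
Group 5: 24249 * 0.937 = 22721
Population now: 0–14=573, 15–29=1950, 30–44=3670, 45–59=12295, 60–74=22721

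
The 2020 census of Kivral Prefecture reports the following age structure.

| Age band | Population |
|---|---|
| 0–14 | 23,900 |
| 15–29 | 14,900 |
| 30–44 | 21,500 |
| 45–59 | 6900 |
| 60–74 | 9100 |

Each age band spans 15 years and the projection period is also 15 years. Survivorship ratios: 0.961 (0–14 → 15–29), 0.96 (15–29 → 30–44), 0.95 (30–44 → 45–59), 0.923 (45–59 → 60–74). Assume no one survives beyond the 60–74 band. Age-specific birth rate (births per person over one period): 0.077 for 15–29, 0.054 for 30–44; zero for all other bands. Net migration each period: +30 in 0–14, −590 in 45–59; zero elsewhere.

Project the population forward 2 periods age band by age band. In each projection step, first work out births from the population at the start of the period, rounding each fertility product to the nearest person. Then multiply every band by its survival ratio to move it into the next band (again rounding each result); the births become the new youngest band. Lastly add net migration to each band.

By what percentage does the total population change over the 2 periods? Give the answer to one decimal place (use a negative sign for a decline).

Period 1.
Births: 14900 × 0.077 = 1147, 21500 × 0.054 = 1161 — total 2308
15–29: 23900 × 0.961 = 22968
30–44: 14900 × 0.96 = 14304
45–59: 21500 × 0.95 = 20425
60–74: 6900 × 0.923 = 6369
Net migration: 0–14 + 30 → 2338; 45–59 − 590 → 19835
Giving 2338 / 22968 / 14304 / 19835 / 6369.
Period 2.
Births: 22968 × 0.077 = 1769, 14304 × 0.054 = 772 — total 2541
15–29: 2338 × 0.961 = 2247
30–44: 22968 × 0.96 = 22049
45–59: 14304 × 0.95 = 13589
60–74: 19835 × 0.923 = 18308
Net migration: 0–14 + 30 → 2571; 45–59 − 590 → 12999
Giving 2571 / 2247 / 22049 / 12999 / 18308.
Total: 76300 → 58174; change = -18126; percentage change = -23.8%

-23.8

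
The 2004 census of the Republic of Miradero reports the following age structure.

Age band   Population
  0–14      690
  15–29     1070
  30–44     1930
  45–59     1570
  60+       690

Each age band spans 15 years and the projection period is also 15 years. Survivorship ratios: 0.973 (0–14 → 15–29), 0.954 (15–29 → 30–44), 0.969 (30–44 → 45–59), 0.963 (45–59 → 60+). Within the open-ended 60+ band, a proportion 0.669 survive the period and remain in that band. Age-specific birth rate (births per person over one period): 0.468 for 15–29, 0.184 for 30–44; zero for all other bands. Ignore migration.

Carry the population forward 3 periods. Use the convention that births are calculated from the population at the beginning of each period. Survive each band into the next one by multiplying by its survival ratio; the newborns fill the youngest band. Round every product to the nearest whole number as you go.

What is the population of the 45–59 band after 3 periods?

620

(Groups numbered youngest = 1 to oldest = 5.)
After projecting period 1:
Births: 1070 × 0.468 = 501  |  1930 × 0.184 = 355 → 856
Group 2: 690 × 0.973 = 671
Group 3: 1070 × 0.954 = 1021
Group 4: 1930 × 0.969 = 1870
Group 5: 1570 × 0.963 + 690 × 0.669 = 1512 + 462 = 1974
→ [856, 671, 1021, 1870, 1974]
After projecting period 2:
Births: 671 × 0.468 = 314  |  1021 × 0.184 = 188 → 502
Group 2: 856 × 0.973 = 833
Group 3: 671 × 0.954 = 640
Group 4: 1021 × 0.969 = 989
Group 5: 1870 × 0.963 + 1974 × 0.669 = 1801 + 1321 = 3122
→ [502, 833, 640, 989, 3122]
After projecting period 3:
Births: 833 × 0.468 = 390  |  640 × 0.184 = 118 → 508
Group 2: 502 × 0.973 = 488
Group 3: 833 × 0.954 = 795
Group 4: 640 × 0.969 = 620
Group 5: 989 × 0.963 + 3122 × 0.669 = 952 + 2089 = 3041
→ [508, 488, 795, 620, 3041]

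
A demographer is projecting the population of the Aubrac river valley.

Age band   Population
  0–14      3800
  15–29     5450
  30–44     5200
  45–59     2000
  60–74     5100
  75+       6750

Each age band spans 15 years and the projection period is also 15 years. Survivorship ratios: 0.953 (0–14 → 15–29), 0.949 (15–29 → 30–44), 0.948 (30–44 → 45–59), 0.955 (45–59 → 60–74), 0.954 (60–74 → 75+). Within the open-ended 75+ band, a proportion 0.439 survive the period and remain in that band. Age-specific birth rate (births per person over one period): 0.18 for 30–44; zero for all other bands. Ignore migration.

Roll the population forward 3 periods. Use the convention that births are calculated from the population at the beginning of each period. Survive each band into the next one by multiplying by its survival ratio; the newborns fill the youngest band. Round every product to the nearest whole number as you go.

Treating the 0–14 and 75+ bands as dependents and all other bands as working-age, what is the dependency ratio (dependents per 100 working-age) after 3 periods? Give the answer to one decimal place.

— Period 1 —
Births: 5200 * 0.18 = 936
15–29: 3800 * 0.953 = 3621
30–44: 5450 * 0.949 = 5172
45–59: 5200 * 0.948 = 4930
60–74: 2000 * 0.955 = 1910
75+: 5100 * 0.954 + 6750 * 0.439 = 4865 + 2963 = 7828
End of period: [936, 3621, 5172, 4930, 1910, 7828]
— Period 2 —
Births: 5172 * 0.18 = 931
15–29: 936 * 0.953 = 892
30–44: 3621 * 0.949 = 3436
45–59: 5172 * 0.948 = 4903
60–74: 4930 * 0.955 = 4708
75+: 1910 * 0.954 + 7828 * 0.439 = 1822 + 3436 = 5258
End of period: [931, 892, 3436, 4903, 4708, 5258]
— Period 3 —
Births: 3436 * 0.18 = 618
15–29: 931 * 0.953 = 887
30–44: 892 * 0.949 = 847
45–59: 3436 * 0.948 = 3257
60–74: 4903 * 0.955 = 4682
75+: 4708 * 0.954 + 5258 * 0.439 = 4491 + 2308 = 6799
End of period: [618, 887, 847, 3257, 4682, 6799]
Dependents (band 0–14 + band 75+) = 618 + 6799 = 7417; working-age = 9673; ratio = 7417/9673 × 100 = 76.7

76.7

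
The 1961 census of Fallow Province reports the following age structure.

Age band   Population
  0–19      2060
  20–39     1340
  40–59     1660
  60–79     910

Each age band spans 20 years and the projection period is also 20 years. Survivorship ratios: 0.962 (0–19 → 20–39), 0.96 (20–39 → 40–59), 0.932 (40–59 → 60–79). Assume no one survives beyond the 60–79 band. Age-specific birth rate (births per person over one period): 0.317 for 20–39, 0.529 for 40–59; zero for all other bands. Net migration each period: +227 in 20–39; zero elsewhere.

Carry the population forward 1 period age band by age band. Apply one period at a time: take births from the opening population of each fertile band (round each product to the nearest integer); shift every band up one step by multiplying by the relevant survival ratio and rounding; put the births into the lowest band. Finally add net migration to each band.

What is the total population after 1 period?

6345

Numbering the groups 1..4 from youngest to oldest:
Period 1.
Births: 1340 × 0.317 = 425 ; 1660 × 0.529 = 878 → 1303
Group 2: 2060 × 0.962 = 1982
Group 3: 1340 × 0.96 = 1286
Group 4: 1660 × 0.932 = 1547
Net migration: Group 2 + 227 → 2209
Giving 1303 / 2209 / 1286 / 1547.
Total after period 1: 1303 + 2209 + 1286 + 1547 = 6345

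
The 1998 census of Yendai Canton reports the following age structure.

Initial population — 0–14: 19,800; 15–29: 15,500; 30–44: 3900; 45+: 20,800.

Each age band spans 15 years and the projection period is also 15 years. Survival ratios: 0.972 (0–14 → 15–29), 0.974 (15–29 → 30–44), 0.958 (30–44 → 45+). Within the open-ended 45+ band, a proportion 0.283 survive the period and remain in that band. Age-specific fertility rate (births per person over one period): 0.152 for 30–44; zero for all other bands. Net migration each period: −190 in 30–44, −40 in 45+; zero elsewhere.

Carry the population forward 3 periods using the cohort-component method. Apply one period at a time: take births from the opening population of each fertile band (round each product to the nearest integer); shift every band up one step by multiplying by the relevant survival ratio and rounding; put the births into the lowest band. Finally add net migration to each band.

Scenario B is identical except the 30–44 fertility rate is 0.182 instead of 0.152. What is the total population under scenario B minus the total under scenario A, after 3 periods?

Period 1.
Births: 3900 × 0.152 = 593
15–29: 19800 × 0.972 = 19246
30–44: 15500 × 0.974 = 15097
45+: 3900 × 0.958 + 20800 × 0.283 = 3736 + 5886 = 9622
Net migration: 30–44 − 190 → 14907; 45+ − 40 → 9582
→ [593, 19246, 14907, 9582]
Period 2.
Births: 14907 × 0.152 = 2266
15–29: 593 × 0.972 = 576
30–44: 19246 × 0.974 = 18746
45+: 14907 × 0.958 + 9582 × 0.283 = 14281 + 2712 = 16993
Net migration: 30–44 − 190 → 18556; 45+ − 40 → 16953
→ [2266, 576, 18556, 16953]
Period 3.
Births: 18556 × 0.152 = 2821
15–29: 2266 × 0.972 = 2203
30–44: 576 × 0.974 = 561
45+: 18556 × 0.958 + 16953 × 0.283 = 17777 + 4798 = 22575
Net migration: 30–44 − 190 → 371; 45+ − 40 → 22535
→ [2821, 2203, 371, 22535]
Scenario A total after 3 periods: 27930
Scenario B projection —
Period 1.
Births: 3900 × 0.182 = 710
15–29: 19800 × 0.972 = 19246
30–44: 15500 × 0.974 = 15097
45+: 3900 × 0.958 + 20800 × 0.283 = 3736 + 5886 = 9622
Net migration: 30–44 − 190 → 14907; 45+ − 40 → 9582
→ [710, 19246, 14907, 9582]
Period 2.
Births: 14907 × 0.182 = 2713
15–29: 710 × 0.972 = 690
30–44: 19246 × 0.974 = 18746
45+: 14907 × 0.958 + 9582 × 0.283 = 14281 + 2712 = 16993
Net migration: 30–44 − 190 → 18556; 45+ − 40 → 16953
→ [2713, 690, 18556, 16953]
Period 3.
Births: 18556 × 0.182 = 3377
15–29: 2713 × 0.972 = 2637
30–44: 690 × 0.974 = 672
45+: 18556 × 0.958 + 16953 × 0.283 = 17777 + 4798 = 22575
Net migration: 30–44 − 190 → 482; 45+ − 40 → 22535
→ [3377, 2637, 482, 22535]
Scenario B total after 3 periods: 29031
Difference B − A = 29031 − 27930 = 1101

1101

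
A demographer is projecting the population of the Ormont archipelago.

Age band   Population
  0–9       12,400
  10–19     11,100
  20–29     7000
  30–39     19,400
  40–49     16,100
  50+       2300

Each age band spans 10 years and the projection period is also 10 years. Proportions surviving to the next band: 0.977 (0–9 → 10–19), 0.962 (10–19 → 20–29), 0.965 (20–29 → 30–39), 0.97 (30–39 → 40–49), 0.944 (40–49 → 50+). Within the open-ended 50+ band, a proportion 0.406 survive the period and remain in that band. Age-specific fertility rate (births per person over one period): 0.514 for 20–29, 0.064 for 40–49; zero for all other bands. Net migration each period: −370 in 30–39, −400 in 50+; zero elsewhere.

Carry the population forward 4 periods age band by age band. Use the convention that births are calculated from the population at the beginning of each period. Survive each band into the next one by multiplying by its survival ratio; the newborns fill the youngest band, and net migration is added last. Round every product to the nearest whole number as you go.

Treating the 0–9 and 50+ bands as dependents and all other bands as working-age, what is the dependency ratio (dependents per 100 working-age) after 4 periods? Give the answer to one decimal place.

Call the groups 1 to 6, youngest first.
Period 1.
Births: 7000 × 0.514 = 3598, 16100 × 0.064 = 1030 ⇒ total 4628
Group 2: 12400 × 0.977 = 12115
Group 3: 11100 × 0.962 = 10678
Group 4: 7000 × 0.965 = 6755
Group 5: 19400 × 0.97 = 18818
Group 6: 16100 × 0.944 + 2300 × 0.406 = 15198 + 934 = 16132
Net migration: Group 4 − 370 → 6385; Group 6 − 400 → 15732
Giving 4628 / 12115 / 10678 / 6385 / 18818 / 15732.
Period 2.
Births: 10678 × 0.514 = 5488, 18818 × 0.064 = 1204 ⇒ total 6692
Group 2: 4628 × 0.977 = 4522
Group 3: 12115 × 0.962 = 11655
Group 4: 10678 × 0.965 = 10304
Group 5: 6385 × 0.97 = 6193
Group 6: 18818 × 0.944 + 15732 × 0.406 = 17764 + 6387 = 24151
Net migration: Group 4 − 370 → 9934; Group 6 − 400 → 23751
Giving 6692 / 4522 / 11655 / 9934 / 6193 / 23751.
Period 3.
Births: 11655 × 0.514 = 5991, 6193 × 0.064 = 396 ⇒ total 6387
Group 2: 6692 × 0.977 = 6538
Group 3: 4522 × 0.962 = 4350
Group 4: 11655 × 0.965 = 11247
Group 5: 9934 × 0.97 = 9636
Group 6: 6193 × 0.944 + 23751 × 0.406 = 5846 + 9643 = 15489
Net migration: Group 4 − 370 → 10877; Group 6 − 400 → 15089
Giving 6387 / 6538 / 4350 / 10877 / 9636 / 15089.
Period 4.
Births: 4350 × 0.514 = 2236, 9636 × 0.064 = 617 ⇒ total 2853
Group 2: 6387 × 0.977 = 6240
Group 3: 6538 × 0.962 = 6290
Group 4: 4350 × 0.965 = 4198
Group 5: 10877 × 0.97 = 10551
Group 6: 9636 × 0.944 + 15089 × 0.406 = 9096 + 6126 = 15222
Net migration: Group 4 − 370 → 3828; Group 6 − 400 → 14822
Giving 2853 / 6240 / 6290 / 3828 / 10551 / 14822.
Dependents (band 0–9 + band 50+) = 2853 + 14822 = 17675; working-age = 26909; ratio = 17675/26909 × 100 = 65.7

65.7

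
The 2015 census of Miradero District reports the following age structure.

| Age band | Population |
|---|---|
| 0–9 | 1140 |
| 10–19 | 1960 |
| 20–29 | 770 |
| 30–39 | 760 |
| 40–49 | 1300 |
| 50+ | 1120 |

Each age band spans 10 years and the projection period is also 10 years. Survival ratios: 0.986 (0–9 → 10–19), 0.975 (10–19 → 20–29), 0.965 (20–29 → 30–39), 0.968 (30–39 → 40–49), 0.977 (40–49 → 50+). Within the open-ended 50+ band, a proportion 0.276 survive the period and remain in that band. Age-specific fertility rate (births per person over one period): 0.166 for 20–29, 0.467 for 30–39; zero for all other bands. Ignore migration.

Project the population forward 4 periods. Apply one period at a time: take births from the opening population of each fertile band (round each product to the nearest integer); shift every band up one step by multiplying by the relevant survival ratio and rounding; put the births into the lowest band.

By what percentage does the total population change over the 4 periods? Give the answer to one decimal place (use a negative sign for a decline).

— Period 1 —
Births: 770 × 0.166 = 128 ; 760 × 0.467 = 355 ⇒ total 483
10–19: 1140 × 0.986 = 1124
20–29: 1960 × 0.975 = 1911
30–39: 770 × 0.965 = 743
40–49: 760 × 0.968 = 736
50+: 1300 × 0.977 + 1120 × 0.276 = 1270 + 309 = 1579
End of period: [483, 1124, 1911, 743, 736, 1579]
— Period 2 —
Births: 1911 × 0.166 = 317 ; 743 × 0.467 = 347 ⇒ total 664
10–19: 483 × 0.986 = 476
20–29: 1124 × 0.975 = 1096
30–39: 1911 × 0.965 = 1844
40–49: 743 × 0.968 = 719
50+: 736 × 0.977 + 1579 × 0.276 = 719 + 436 = 1155
End of period: [664, 476, 1096, 1844, 719, 1155]
— Period 3 —
Births: 1096 × 0.166 = 182 ; 1844 × 0.467 = 861 ⇒ total 1043
10–19: 664 × 0.986 = 655
20–29: 476 × 0.975 = 464
30–39: 1096 × 0.965 = 1058
40–49: 1844 × 0.968 = 1785
50+: 719 × 0.977 + 1155 × 0.276 = 702 + 319 = 1021
End of period: [1043, 655, 464, 1058, 1785, 1021]
— Period 4 —
Births: 464 × 0.166 = 77 ; 1058 × 0.467 = 494 ⇒ total 571
10–19: 1043 × 0.986 = 1028
20–29: 655 × 0.975 = 639
30–39: 464 × 0.965 = 448
40–49: 1058 × 0.968 = 1024
50+: 1785 × 0.977 + 1021 × 0.276 = 1744 + 282 = 2026
End of period: [571, 1028, 639, 448, 1024, 2026]
Total: 7050 → 5736; change = -1314; percentage change = -18.6%

-18.6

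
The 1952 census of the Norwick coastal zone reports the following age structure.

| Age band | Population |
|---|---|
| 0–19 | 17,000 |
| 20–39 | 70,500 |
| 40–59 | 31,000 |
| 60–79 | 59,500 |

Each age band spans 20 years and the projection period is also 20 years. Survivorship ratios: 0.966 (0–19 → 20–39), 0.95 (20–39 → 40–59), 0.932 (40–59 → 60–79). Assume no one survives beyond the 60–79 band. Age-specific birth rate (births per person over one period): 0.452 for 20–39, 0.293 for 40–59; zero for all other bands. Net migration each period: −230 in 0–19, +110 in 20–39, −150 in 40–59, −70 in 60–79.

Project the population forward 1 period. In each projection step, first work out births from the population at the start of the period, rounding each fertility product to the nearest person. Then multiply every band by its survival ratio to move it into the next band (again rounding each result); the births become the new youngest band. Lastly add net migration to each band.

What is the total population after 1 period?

152898

Let group 1 be 0–19 through group 4 = 60–79.
Period 1.
Births: 70500 * 0.452 = 31866, 31000 * 0.293 = 9083 ⇒ total 40949
Group 2: 17000 * 0.966 = 16422
Group 3: 70500 * 0.95 = 66975
Group 4: 31000 * 0.932 = 28892
Net migration: Group 1 − 230 → 40719; Group 2 + 110 → 16532; Group 3 − 150 → 66825; Group 4 − 70 → 28822
End of period: [40719, 16532, 66825, 28822]
Total after period 1: 40719 + 16532 + 66825 + 28822 = 152898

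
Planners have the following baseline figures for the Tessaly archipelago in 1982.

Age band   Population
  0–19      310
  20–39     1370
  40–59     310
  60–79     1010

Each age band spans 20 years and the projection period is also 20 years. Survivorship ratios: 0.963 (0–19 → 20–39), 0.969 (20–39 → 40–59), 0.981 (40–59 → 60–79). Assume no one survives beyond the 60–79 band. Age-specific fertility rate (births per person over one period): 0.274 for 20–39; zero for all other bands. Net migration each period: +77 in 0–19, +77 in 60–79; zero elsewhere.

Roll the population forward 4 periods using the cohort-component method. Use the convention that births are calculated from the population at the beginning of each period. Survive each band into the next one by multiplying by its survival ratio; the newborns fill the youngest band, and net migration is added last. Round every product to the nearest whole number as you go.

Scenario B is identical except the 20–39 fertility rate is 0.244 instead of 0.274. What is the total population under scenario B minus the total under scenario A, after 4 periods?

-73

Period 1.
Births: 1370 × 0.274 = 375
20–39: 310 × 0.963 = 299
40–59: 1370 × 0.969 = 1328
60–79: 310 × 0.981 = 304
Net migration: 0–19 + 77 → 452; 60–79 + 77 → 381
End of period: [452, 299, 1328, 381]
Period 2.
Births: 299 × 0.274 = 82
20–39: 452 × 0.963 = 435
40–59: 299 × 0.969 = 290
60–79: 1328 × 0.981 = 1303
Net migration: 0–19 + 77 → 159; 60–79 + 77 → 1380
End of period: [159, 435, 290, 1380]
Period 3.
Births: 435 × 0.274 = 119
20–39: 159 × 0.963 = 153
40–59: 435 × 0.969 = 422
60–79: 290 × 0.981 = 284
Net migration: 0–19 + 77 → 196; 60–79 + 77 → 361
End of period: [196, 153, 422, 361]
Period 4.
Births: 153 × 0.274 = 42
20–39: 196 × 0.963 = 189
40–59: 153 × 0.969 = 148
60–79: 422 × 0.981 = 414
Net migration: 0–19 + 77 → 119; 60–79 + 77 → 491
End of period: [119, 189, 148, 491]
Scenario A total after 4 periods: 947
Scenario B projection —
Period 1.
Births: 1370 × 0.244 = 334
20–39: 310 × 0.963 = 299
40–59: 1370 × 0.969 = 1328
60–79: 310 × 0.981 = 304
Net migration: 0–19 + 77 → 411; 60–79 + 77 → 381
End of period: [411, 299, 1328, 381]
Period 2.
Births: 299 × 0.244 = 73
20–39: 411 × 0.963 = 396
40–59: 299 × 0.969 = 290
60–79: 1328 × 0.981 = 1303
Net migration: 0–19 + 77 → 150; 60–79 + 77 → 1380
End of period: [150, 396, 290, 1380]
Period 3.
Births: 396 × 0.244 = 97
20–39: 150 × 0.963 = 144
40–59: 396 × 0.969 = 384
60–79: 290 × 0.981 = 284
Net migration: 0–19 + 77 → 174; 60–79 + 77 → 361
End of period: [174, 144, 384, 361]
Period 4.
Births: 144 × 0.244 = 35
20–39: 174 × 0.963 = 168
40–59: 144 × 0.969 = 140
60–79: 384 × 0.981 = 377
Net migration: 0–19 + 77 → 112; 60–79 + 77 → 454
End of period: [112, 168, 140, 454]
Scenario B total after 4 periods: 874
Difference B − A = 874 − 947 = -73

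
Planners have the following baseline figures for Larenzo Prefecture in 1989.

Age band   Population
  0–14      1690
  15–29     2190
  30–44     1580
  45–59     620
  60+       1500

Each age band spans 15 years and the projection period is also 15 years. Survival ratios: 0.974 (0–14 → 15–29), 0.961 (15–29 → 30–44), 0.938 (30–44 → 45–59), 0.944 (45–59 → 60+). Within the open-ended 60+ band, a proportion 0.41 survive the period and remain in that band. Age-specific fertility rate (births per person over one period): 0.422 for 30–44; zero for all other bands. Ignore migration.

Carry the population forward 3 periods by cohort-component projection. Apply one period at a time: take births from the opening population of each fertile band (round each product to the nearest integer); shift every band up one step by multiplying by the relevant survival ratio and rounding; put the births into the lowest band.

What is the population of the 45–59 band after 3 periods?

1484

Numbering the bands 1..5 from youngest to oldest:
Period 1.
Births: 1580 × 0.422 = 667
Band 2: 1690 × 0.974 = 1646
Band 3: 2190 × 0.961 = 2105
Band 4: 1580 × 0.938 = 1482
Band 5: 620 × 0.944 + 1500 × 0.41 = 585 + 615 = 1200
Population now: 0–14=667, 15–29=1646, 30–44=2105, 45–59=1482, 60+=1200
Period 2.
Births: 2105 × 0.422 = 888
Band 2: 667 × 0.974 = 650
Band 3: 1646 × 0.961 = 1582
Band 4: 2105 × 0.938 = 1974
Band 5: 1482 × 0.944 + 1200 × 0.41 = 1399 + 492 = 1891
Population now: 0–14=888, 15–29=650, 30–44=1582, 45–59=1974, 60+=1891
Period 3.
Births: 1582 × 0.422 = 668
Band 2: 888 × 0.974 = 865
Band 3: 650 × 0.961 = 625
Band 4: 1582 × 0.938 = 1484
Band 5: 1974 × 0.944 + 1891 × 0.41 = 1863 + 775 = 2638
Population now: 0–14=668, 15–29=865, 30–44=625, 45–59=1484, 60+=2638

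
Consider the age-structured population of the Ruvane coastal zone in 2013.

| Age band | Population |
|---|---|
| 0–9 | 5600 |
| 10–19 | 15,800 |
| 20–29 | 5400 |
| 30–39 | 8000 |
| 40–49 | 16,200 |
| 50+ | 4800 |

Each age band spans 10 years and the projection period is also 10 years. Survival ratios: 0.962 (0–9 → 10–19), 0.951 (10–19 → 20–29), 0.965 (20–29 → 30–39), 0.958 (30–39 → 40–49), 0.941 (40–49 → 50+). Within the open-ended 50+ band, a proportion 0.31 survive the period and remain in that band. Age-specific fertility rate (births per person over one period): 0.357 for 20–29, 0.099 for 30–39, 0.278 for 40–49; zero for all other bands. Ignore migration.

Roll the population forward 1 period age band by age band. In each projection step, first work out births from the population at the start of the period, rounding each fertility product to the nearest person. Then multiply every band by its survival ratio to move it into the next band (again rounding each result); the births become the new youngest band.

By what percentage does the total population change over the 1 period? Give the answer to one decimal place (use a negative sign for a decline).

Numbering the groups 1..6 from youngest to oldest:
After projecting period 1:
Births: 5400 × 0.357 = 1928  |  8000 × 0.099 = 792  |  16200 × 0.278 = 4504 ⇒ total 7224
Group 2: 5600 × 0.962 = 5387
Group 3: 15800 × 0.951 = 15026
Group 4: 5400 × 0.965 = 5211
Group 5: 8000 × 0.958 = 7664
Group 6: 16200 × 0.941 + 4800 × 0.31 = 15244 + 1488 = 16732
End of period: [7224, 5387, 15026, 5211, 7664, 16732]
Total: 55800 → 57244; change = 1444; percentage change = 2.6%

2.6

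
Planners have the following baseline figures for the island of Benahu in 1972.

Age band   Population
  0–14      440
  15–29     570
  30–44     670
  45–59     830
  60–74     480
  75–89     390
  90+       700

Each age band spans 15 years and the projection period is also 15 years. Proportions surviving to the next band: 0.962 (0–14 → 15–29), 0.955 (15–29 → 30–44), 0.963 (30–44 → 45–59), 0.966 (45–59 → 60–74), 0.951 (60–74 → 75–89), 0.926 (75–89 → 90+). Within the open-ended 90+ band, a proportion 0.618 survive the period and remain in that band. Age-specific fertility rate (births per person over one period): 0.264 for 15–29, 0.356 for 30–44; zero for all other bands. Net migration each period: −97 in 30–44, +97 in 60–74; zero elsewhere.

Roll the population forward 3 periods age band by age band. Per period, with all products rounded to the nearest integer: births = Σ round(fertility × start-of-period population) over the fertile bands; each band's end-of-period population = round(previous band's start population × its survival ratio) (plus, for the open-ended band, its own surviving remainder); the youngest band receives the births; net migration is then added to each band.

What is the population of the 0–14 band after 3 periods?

208

— Period 1 —
Births: 570 × 0.264 = 150 ; 670 × 0.356 = 239 → total 389
15–29: 440 × 0.962 = 423
30–44: 570 × 0.955 = 544
45–59: 670 × 0.963 = 645
60–74: 830 × 0.966 = 802
75–89: 480 × 0.951 = 456
90+: 390 × 0.926 + 700 × 0.618 = 361 + 433 = 794
Net migration: 30–44 − 97 → 447; 60–74 + 97 → 899
Population now: 0–14=389, 15–29=423, 30–44=447, 45–59=645, 60–74=899, 75–89=456, 90+=794
— Period 2 —
Births: 423 × 0.264 = 112 ; 447 × 0.356 = 159 → total 271
15–29: 389 × 0.962 = 374
30–44: 423 × 0.955 = 404
45–59: 447 × 0.963 = 430
60–74: 645 × 0.966 = 623
75–89: 899 × 0.951 = 855
90+: 456 × 0.926 + 794 × 0.618 = 422 + 491 = 913
Net migration: 30–44 − 97 → 307; 60–74 + 97 → 720
Population now: 0–14=271, 15–29=374, 30–44=307, 45–59=430, 60–74=720, 75–89=855, 90+=913
— Period 3 —
Births: 374 × 0.264 = 99 ; 307 × 0.356 = 109 → total 208
15–29: 271 × 0.962 = 261
30–44: 374 × 0.955 = 357
45–59: 307 × 0.963 = 296
60–74: 430 × 0.966 = 415
75–89: 720 × 0.951 = 685
90+: 855 × 0.926 + 913 × 0.618 = 792 + 564 = 1356
Net migration: 30–44 − 97 → 260; 60–74 + 97 → 512
Population now: 0–14=208, 15–29=261, 30–44=260, 45–59=296, 60–74=512, 75–89=685, 90+=1356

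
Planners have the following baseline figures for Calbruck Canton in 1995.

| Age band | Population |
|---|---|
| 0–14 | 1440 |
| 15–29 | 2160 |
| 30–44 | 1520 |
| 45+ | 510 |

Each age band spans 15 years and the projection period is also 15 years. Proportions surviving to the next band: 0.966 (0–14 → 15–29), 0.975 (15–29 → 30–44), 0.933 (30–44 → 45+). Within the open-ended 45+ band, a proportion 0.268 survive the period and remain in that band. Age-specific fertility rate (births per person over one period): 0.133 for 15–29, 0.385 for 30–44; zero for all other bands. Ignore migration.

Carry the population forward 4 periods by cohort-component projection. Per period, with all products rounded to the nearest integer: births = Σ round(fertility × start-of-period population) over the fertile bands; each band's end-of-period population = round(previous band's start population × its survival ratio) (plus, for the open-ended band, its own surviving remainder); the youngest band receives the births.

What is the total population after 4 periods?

(Groups numbered youngest = 1 to oldest = 4.)
After projecting period 1:
Births: 2160 × 0.133 = 287 ; 1520 × 0.385 = 585 ⇒ total 872
Group 2: 1440 × 0.966 = 1391
Group 3: 2160 × 0.975 = 2106
Group 4: 1520 × 0.933 + 510 × 0.268 = 1418 + 137 = 1555
Giving 872 / 1391 / 2106 / 1555.
After projecting period 2:
Births: 1391 × 0.133 = 185 ; 2106 × 0.385 = 811 ⇒ total 996
Group 2: 872 × 0.966 = 842
Group 3: 1391 × 0.975 = 1356
Group 4: 2106 × 0.933 + 1555 × 0.268 = 1965 + 417 = 2382
Giving 996 / 842 / 1356 / 2382.
After projecting period 3:
Births: 842 × 0.133 = 112 ; 1356 × 0.385 = 522 ⇒ total 634
Group 2: 996 × 0.966 = 962
Group 3: 842 × 0.975 = 821
Group 4: 1356 × 0.933 + 2382 × 0.268 = 1265 + 638 = 1903
Giving 634 / 962 / 821 / 1903.
After projecting period 4:
Births: 962 × 0.133 = 128 ; 821 × 0.385 = 316 ⇒ total 444
Group 2: 634 × 0.966 = 612
Group 3: 962 × 0.975 = 938
Group 4: 821 × 0.933 + 1903 × 0.268 = 766 + 510 = 1276
Giving 444 / 612 / 938 / 1276.
Total after period 4: 444 + 612 + 938 + 1276 = 3270

3270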